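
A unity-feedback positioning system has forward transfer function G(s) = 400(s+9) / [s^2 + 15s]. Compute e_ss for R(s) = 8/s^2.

1/30

The denominator has no term below 15s — 1 pole at s=0, type 1.
K_v = lim_{s→0} s·G(s) = 400·9 / 15 = 240.
e_ss = 8/K_v = 8/240 = 1/30.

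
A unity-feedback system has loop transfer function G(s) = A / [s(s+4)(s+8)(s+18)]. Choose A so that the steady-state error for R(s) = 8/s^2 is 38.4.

120

G(s) has one factor of s in the denominator, so the system is type 1.
K_v = lim_{s→0} s·G(s) = A / (4·8·18) = (1/576)·A.
e_ss = 8/K_v = 38.4 ⇒ K_v = 5/24 ⇒ A = (5/24)/(1/576) = 120.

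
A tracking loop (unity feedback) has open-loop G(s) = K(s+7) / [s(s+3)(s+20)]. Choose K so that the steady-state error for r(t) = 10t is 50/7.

One free integrator in G(s): this is a type 1 system.
K_v = lim_{s→0} s·G(s) = K·7 / (3·20) = (7/60)·K.
e_ss = 10/K_v = 50/7 ⇒ K_v = 1.4 ⇒ K = 1.4/(7/60) = 12.

12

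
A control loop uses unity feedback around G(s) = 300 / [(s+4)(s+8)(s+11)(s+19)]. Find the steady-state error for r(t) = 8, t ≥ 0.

13376/1747

The open loop has no poles at the origin → type 0 system.
K_p = lim_{s→0} G(s) = 300 / (4·8·11·19) = 75/1672.
e_ss = 8/(1 + K_p) = 8/(1747/1672) = 13376/1747.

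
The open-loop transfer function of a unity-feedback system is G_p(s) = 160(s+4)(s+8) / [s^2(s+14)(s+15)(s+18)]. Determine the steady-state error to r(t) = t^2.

System type = 2 (two poles at s=0).
K_a = lim_{s→0} s^2·G_p(s) = 160·4·8 / (14·15·18) = 256/189.
r(t) = t^2 gives R(s) = 2/s^3.
e_ss = 2/K_a = 2/(256/189) = 189/128.

189/128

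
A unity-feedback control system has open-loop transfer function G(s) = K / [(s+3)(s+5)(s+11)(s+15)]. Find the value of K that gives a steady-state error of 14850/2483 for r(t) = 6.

System type = 0 (no poles at s=0).
K_p = lim_{s→0} G(s) = K / (3·5·11·15) = (1/2475)·K.
e_ss = 6/(1 + K_p) = 14850/2483 ⇒ 1 + (1/2475)·K = 2483/2475 ⇒ K = 8.

8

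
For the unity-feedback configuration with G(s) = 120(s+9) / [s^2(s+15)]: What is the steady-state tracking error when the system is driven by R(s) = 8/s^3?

1/9

The open loop has two poles at the origin → type 2 system.
K_a = lim_{s→0} s^2·G(s) = 120·9 / (15) = 72.
r(t) = 4t^2 gives R(s) = 8/s^3.
e_ss = 8/K_a = 8/72 = 1/9.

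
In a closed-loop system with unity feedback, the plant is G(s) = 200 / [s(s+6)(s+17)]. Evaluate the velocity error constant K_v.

100/51

One free integrator in G(s): this is a type 1 system.
K_v = lim_{s→0} s·G(s) = 200 / (6·17) = 100/51.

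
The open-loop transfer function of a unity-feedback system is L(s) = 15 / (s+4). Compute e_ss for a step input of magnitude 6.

24/19

System type = 0 (no poles at s=0).
K_p = lim_{s→0} L(s) = 15 / (4) = 3.75.
e_ss = 6/(1 + K_p) = 6/4.75 = 24/19.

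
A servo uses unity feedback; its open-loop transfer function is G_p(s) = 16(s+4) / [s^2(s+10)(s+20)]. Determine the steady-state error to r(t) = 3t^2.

18.75

Two free integrators in G_p(s): this is a type 2 system.
K_a = lim_{s→0} s^2·G_p(s) = 16·4 / (10·20) = 0.32.
r(t) = 3t^2 gives R(s) = 6/s^3.
e_ss = 6/K_a = 6/0.32 = 18.75.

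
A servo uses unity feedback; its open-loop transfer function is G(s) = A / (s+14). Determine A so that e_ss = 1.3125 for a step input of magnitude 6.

G(s) has no factors of s in the denominator, so the system is type 0.
K_p = lim_{s→0} G(s) = A / (14) = (1/14)·A.
e_ss = 6/(1 + K_p) = 1.3125 ⇒ 1 + (1/14)·A = 32/7 ⇒ A = 50.

50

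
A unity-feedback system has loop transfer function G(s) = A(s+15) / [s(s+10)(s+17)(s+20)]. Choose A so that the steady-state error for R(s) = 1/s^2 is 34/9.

60

The open loop has one pole at the origin → type 1 system.
K_v = lim_{s→0} s·G(s) = A·15 / (10·17·20) = (3/680)·A.
e_ss = 1/K_v = 34/9 ⇒ K_v = 9/34 ⇒ A = (9/34)/(3/680) = 60.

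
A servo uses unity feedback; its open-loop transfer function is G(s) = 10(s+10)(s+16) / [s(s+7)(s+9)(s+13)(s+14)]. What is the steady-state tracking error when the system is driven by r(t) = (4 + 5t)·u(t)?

The open loop has one pole at the origin → type 1 system. Taking each input component in turn:
  • 4: tracked with zero error.
  • 5t: e_ss = 5/K_v with K_v=800/5733 → 5733/160.
Total e_ss = 5733/160.

5733/160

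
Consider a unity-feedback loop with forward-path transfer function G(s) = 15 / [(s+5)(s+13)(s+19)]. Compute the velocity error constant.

0

No free integrators in G(s): this is a type 0 system.
K_v = lim_{s→0} s·G(s) = 0 (the extra factor of s kills the finite limit).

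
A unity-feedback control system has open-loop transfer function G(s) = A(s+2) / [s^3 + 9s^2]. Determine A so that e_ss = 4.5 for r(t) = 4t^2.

8

The denominator has no term below 9s^2 — 2 poles at s=0, type 2.
K_a = lim_{s→0} s^2·G(s) = A·2 / 9 = (2/9)·A.
e_ss = 8/K_a = 4.5 ⇒ K_a = 16/9 ⇒ A = (16/9)/(2/9) = 8.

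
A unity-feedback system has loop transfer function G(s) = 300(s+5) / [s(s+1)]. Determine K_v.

1500

One free integrator in G(s): this is a type 1 system.
K_v = lim_{s→0} s·G(s) = 300·5 / (1) = 1500.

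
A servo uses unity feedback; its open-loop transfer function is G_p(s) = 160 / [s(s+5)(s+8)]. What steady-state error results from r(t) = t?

System type = 1 (one pole at s=0).
K_v = lim_{s→0} s·G_p(s) = 160 / (5·8) = 4.
e_ss = 1/K_v = 1/4 = 0.25.

0.25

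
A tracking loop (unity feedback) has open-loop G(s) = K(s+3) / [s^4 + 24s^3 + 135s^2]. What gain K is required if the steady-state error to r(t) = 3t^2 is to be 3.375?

80

Factoring s^2 from the denominator leaves a polynomial with constant term 135, so the system is type 2.
K_a = lim_{s→0} s^2·G(s) = K·3 / 135 = (1/45)·K.
e_ss = 6/K_a = 3.375 ⇒ K_a = 16/9 ⇒ K = (16/9)/(1/45) = 80.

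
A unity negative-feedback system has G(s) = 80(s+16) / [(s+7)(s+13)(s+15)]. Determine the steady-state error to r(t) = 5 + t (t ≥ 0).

infinity

No free integrators in G(s): this is a type 0 system. Treating each term separately:
  • 5: e_ss = 5/(1+K_p) with K_p=256/273 → 1365/529.
  • t: a type-0 system cannot track it, e_ss → ∞.
The unbounded component dominates.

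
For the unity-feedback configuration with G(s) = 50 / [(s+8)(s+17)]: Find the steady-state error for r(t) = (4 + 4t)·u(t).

infinity

The open loop has no poles at the origin → type 0 system. By superposition:
  • 4: e_ss = 4/(1+K_p) with K_p=25/68 → 272/93.
  • 4t: a type-0 system cannot track it, e_ss → ∞.
The unbounded component dominates.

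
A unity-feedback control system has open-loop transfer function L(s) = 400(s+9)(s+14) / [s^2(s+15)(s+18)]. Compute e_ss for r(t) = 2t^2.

3/140

System type = 2 (two poles at s=0).
K_a = lim_{s→0} s^2·L(s) = 400·9·14 / (15·18) = 560/3.
r(t) = 2t^2 gives R(s) = 4/s^3.
e_ss = 4/K_a = 4/(560/3) = 3/140.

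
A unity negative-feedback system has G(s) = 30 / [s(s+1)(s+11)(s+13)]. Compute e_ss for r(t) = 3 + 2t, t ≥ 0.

The open loop has one pole at the origin → type 1 system. By superposition:
  • 3: tracked with zero error.
  • 2t: e_ss = 2/K_v with K_v=30/143 → 143/15.
Total e_ss = 143/15.

143/15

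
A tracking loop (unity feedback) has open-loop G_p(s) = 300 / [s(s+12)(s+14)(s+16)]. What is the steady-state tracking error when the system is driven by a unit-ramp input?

8.96

System type = 1 (one pole at s=0).
K_v = lim_{s→0} s·G_p(s) = 300 / (12·14·16) = 25/224.
e_ss = 1/K_v = 1/(25/224) = 8.96.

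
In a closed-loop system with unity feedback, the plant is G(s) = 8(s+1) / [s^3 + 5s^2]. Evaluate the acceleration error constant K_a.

Factoring s^2 from the denominator leaves a polynomial with constant term 5, so the system is type 2.
K_a = lim_{s→0} s^2·G(s) = 8·1 / 5 = 1.6.

1.6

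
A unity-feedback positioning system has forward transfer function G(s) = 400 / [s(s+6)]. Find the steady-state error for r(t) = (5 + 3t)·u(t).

G(s) has one factor of s in the denominator, so the system is type 1. Taking each input component in turn:
  • 5: tracked with zero error.
  • 3t: e_ss = 3/K_v with K_v=200/3 → 0.045.
Total e_ss = 0.045.

0.045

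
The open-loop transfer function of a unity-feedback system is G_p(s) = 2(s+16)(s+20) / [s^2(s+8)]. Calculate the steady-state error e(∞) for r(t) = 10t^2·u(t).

0.25

System type = 2 (two poles at s=0).
K_a = lim_{s→0} s^2·G_p(s) = 2·16·20 / (8) = 80.
r(t) = 10t^2 gives R(s) = 20/s^3.
e_ss = 20/K_a = 20/80 = 0.25.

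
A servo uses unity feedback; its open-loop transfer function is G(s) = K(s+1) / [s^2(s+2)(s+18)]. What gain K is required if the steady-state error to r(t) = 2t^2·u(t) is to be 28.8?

The open loop has two poles at the origin → type 2 system.
K_a = lim_{s→0} s^2·G(s) = K·1 / (2·18) = (1/36)·K.
e_ss = 4/K_a = 28.8 ⇒ K_a = 5/36 ⇒ K = (5/36)/(1/36) = 5.

5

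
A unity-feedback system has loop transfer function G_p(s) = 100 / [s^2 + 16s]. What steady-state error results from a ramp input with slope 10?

Factoring s from the denominator leaves a polynomial with constant term 16, so the system is type 1.
K_v = lim_{s→0} s·G_p(s) = 100 / 16 = 6.25.
e_ss = 10/K_v = 10/6.25 = 1.6.

1.6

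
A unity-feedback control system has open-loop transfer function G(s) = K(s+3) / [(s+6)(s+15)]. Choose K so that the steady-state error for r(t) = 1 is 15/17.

4

System type = 0 (no poles at s=0).
K_p = lim_{s→0} G(s) = K·3 / (6·15) = (1/30)·K.
e_ss = 1/(1 + K_p) = 15/17 ⇒ 1 + (1/30)·K = 17/15 ⇒ K = 4.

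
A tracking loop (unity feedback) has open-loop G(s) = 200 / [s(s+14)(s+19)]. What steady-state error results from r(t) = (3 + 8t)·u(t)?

10.64

G(s) has one factor of s in the denominator, so the system is type 1. By superposition:
  • 3: tracked with zero error.
  • 8t: e_ss = 8/K_v with K_v=100/133 → 10.64.
Total e_ss = 10.64.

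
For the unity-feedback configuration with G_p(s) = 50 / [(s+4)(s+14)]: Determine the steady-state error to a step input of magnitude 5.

No free integrators in G_p(s): this is a type 0 system.
K_p = lim_{s→0} G_p(s) = 50 / (4·14) = 25/28.
e_ss = 5/(1 + K_p) = 5/(53/28) = 140/53.

140/53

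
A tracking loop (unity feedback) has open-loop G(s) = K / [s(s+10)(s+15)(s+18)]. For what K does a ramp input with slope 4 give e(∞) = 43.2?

G(s) has one factor of s in the denominator, so the system is type 1.
K_v = lim_{s→0} s·G(s) = K / (10·15·18) = (1/2700)·K.
e_ss = 4/K_v = 43.2 ⇒ K_v = 5/54 ⇒ K = (5/54)/(1/2700) = 250.

250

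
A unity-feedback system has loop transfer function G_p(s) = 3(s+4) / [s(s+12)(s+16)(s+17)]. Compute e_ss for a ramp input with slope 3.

System type = 1 (one pole at s=0).
K_v = lim_{s→0} s·G_p(s) = 3·4 / (12·16·17) = 1/272.
e_ss = 3/K_v = 3/(1/272) = 816.

816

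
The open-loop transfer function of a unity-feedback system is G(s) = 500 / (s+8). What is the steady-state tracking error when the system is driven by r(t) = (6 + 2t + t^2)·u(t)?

infinity

G(s) has no factors of s in the denominator, so the system is type 0. By superposition:
  • 6: e_ss = 6/(1+K_p) with K_p=62.5 → 12/127.
  • 2t: a type-0 system cannot track it, e_ss → ∞.
  • t^2: a type-0 system cannot track it, e_ss → ∞.
The unbounded component dominates.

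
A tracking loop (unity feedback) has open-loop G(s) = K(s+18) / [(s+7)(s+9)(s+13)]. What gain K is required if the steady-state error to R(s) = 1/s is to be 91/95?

The open loop has no poles at the origin → type 0 system.
K_p = lim_{s→0} G(s) = K·18 / (7·9·13) = (2/91)·K.
e_ss = 1/(1 + K_p) = 91/95 ⇒ 1 + (2/91)·K = 95/91 ⇒ K = 2.

2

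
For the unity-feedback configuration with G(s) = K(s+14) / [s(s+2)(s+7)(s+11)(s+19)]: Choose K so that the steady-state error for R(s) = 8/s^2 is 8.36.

The open loop has one pole at the origin → type 1 system.
K_v = lim_{s→0} s·G(s) = K·14 / (2·7·11·19) = (1/209)·K.
e_ss = 8/K_v = 8.36 ⇒ K_v = 200/209 ⇒ K = (200/209)/(1/209) = 200.

200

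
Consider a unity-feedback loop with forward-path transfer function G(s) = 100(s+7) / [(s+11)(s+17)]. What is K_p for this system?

700/187

No free integrators in G(s): this is a type 0 system.
K_p = lim_{s→0} G(s) = 100·7 / (11·17) = 700/187.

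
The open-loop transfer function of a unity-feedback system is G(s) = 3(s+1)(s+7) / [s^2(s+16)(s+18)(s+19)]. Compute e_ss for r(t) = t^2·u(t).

3648/7

The open loop has two poles at the origin → type 2 system.
K_a = lim_{s→0} s^2·G(s) = 3·1·7 / (16·18·19) = 7/1824.
r(t) = t^2 gives R(s) = 2/s^3.
e_ss = 2/K_a = 2/(7/1824) = 3648/7.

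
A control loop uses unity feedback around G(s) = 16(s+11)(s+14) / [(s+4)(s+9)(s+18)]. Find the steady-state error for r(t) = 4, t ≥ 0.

324/389

G(s) has no factors of s in the denominator, so the system is type 0.
K_p = lim_{s→0} G(s) = 16·11·14 / (4·9·18) = 308/81.
e_ss = 4/(1 + K_p) = 4/(389/81) = 324/389.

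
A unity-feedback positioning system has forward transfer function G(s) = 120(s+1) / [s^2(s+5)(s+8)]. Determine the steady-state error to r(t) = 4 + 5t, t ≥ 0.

G(s) has two factors of s in the denominator, so the system is type 2. By superposition:
  • 4: tracked with zero error.
  • 5t: tracked with zero error.
Total e_ss = 0.

0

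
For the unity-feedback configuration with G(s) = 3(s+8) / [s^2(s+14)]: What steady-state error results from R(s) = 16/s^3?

28/3

G(s) has two factors of s in the denominator, so the system is type 2.
K_a = lim_{s→0} s^2·G(s) = 3·8 / (14) = 12/7.
r(t) = 8t^2 gives R(s) = 16/s^3.
e_ss = 16/K_a = 16/(12/7) = 28/3.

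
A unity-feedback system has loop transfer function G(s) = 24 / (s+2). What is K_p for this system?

System type = 0 (no poles at s=0).
K_p = lim_{s→0} G(s) = 24 / (2) = 12.

12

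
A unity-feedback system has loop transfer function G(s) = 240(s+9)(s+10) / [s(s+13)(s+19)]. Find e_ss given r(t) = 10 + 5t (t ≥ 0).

247/4320

System type = 1 (one pole at s=0). Treating each term separately:
  • 10: tracked with zero error.
  • 5t: e_ss = 5/K_v with K_v=21600/247 → 247/4320.
Total e_ss = 247/4320.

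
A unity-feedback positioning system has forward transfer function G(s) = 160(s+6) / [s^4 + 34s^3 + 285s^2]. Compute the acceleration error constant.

64/19

Lowest-order denominator term is 285s^2, so the open loop has 2 poles at the origin → type 2 system.
K_a = lim_{s→0} s^2·G(s) = 160·6 / 285 = 64/19.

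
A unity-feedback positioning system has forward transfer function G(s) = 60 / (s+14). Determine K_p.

30/7

No free integrators in G(s): this is a type 0 system.
K_p = lim_{s→0} G(s) = 60 / (14) = 30/7.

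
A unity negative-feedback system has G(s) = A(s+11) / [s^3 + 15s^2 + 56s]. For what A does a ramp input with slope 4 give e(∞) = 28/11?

8

Factoring s from the denominator leaves a polynomial with constant term 56, so the system is type 1.
K_v = lim_{s→0} s·G(s) = A·11 / 56 = (11/56)·A.
e_ss = 4/K_v = 28/11 ⇒ K_v = 11/7 ⇒ A = (11/7)/(11/56) = 8.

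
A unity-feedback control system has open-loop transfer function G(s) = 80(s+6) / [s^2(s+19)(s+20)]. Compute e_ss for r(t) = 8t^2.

38/3

G(s) has two factors of s in the denominator, so the system is type 2.
K_a = lim_{s→0} s^2·G(s) = 80·6 / (19·20) = 24/19.
r(t) = 8t^2 gives R(s) = 16/s^3.
e_ss = 16/K_a = 16/(24/19) = 38/3.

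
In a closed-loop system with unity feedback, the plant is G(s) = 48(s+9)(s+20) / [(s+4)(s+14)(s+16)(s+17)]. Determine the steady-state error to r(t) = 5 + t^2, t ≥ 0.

G(s) has no factors of s in the denominator, so the system is type 0. Taking each input component in turn:
  • 5: e_ss = 5/(1+K_p) with K_p=135/238 → 1190/373.
  • t^2: a type-0 system cannot track it, e_ss → ∞.
The unbounded component dominates.

infinity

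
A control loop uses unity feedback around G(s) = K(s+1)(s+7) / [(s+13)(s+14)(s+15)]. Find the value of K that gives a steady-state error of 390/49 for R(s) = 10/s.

100

The open loop has no poles at the origin → type 0 system.
K_p = lim_{s→0} G(s) = K·1·7 / (13·14·15) = (1/390)·K.
e_ss = 10/(1 + K_p) = 390/49 ⇒ 1 + (1/390)·K = 49/39 ⇒ K = 100.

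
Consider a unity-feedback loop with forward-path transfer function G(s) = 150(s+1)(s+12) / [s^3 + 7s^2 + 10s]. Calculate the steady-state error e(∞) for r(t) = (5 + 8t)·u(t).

Lowest-order denominator term is 10s, so the open loop has 1 pole at the origin → type 1 system. By superposition:
  • 5: tracked with zero error.
  • 8t: e_ss = 8/K_v with K_v=180 → 2/45.
Total e_ss = 2/45.

2/45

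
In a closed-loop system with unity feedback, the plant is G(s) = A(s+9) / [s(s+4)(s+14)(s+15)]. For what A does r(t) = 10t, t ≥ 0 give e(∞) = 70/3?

One free integrator in G(s): this is a type 1 system.
K_v = lim_{s→0} s·G(s) = A·9 / (4·14·15) = (3/280)·A.
e_ss = 10/K_v = 70/3 ⇒ K_v = 3/7 ⇒ A = (3/7)/(3/280) = 40.

40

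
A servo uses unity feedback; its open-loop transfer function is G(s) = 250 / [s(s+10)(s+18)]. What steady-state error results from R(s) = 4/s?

0

G(s) has one factor of s in the denominator, so the system is type 1.
A type-1 system has K_p = ∞, so it tracks a step input with zero steady-state error.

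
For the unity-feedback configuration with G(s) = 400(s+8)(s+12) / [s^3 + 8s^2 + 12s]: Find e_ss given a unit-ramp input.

1/3200

Factoring s from the denominator leaves a polynomial with constant term 12, so the system is type 1.
K_v = lim_{s→0} s·G(s) = 400·8·12 / 12 = 3200.
e_ss = 1/K_v = 1/3200.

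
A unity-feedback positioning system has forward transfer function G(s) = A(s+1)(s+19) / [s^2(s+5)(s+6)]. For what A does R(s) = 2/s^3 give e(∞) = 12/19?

5

The open loop has two poles at the origin → type 2 system.
K_a = lim_{s→0} s^2·G(s) = A·1·19 / (5·6) = (19/30)·A.
e_ss = 2/K_a = 12/19 ⇒ K_a = 19/6 ⇒ A = (19/6)/(19/30) = 5.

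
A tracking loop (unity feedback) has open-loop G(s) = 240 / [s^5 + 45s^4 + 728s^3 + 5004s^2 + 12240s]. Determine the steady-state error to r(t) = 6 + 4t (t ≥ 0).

The denominator has no term below 12240s — 1 pole at s=0, type 1. By superposition:
  • 6: tracked with zero error.
  • 4t: e_ss = 4/K_v with K_v=1/51 → 204.
Total e_ss = 204.

204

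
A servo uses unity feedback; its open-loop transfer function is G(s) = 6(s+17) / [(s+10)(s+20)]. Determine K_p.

0.51

G(s) has no factors of s in the denominator, so the system is type 0.
K_p = lim_{s→0} G(s) = 6·17 / (10·20) = 0.51.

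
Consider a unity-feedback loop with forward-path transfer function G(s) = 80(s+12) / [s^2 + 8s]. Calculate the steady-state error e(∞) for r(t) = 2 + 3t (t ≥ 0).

0.025

The denominator has no term below 8s — 1 pole at s=0, type 1. Taking each input component in turn:
  • 2: tracked with zero error.
  • 3t: e_ss = 3/K_v with K_v=120 → 0.025.
Total e_ss = 0.025.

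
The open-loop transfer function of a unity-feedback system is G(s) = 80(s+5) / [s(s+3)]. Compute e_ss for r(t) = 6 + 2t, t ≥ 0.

0.015

One free integrator in G(s): this is a type 1 system. Treating each term separately:
  • 6: tracked with zero error.
  • 2t: e_ss = 2/K_v with K_v=400/3 → 0.015.
Total e_ss = 0.015.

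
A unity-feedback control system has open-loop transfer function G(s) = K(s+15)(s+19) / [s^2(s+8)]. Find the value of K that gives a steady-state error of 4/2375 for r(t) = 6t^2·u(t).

200

Two free integrators in G(s): this is a type 2 system.
K_a = lim_{s→0} s^2·G(s) = K·15·19 / (8) = 35.625·K.
e_ss = 12/K_a = 4/2375 ⇒ K_a = 7125 ⇒ K = 7125/35.625 = 200.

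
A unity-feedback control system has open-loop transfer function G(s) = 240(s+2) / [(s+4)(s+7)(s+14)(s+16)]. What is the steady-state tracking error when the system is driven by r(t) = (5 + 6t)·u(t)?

G(s) has no factors of s in the denominator, so the system is type 0. Treating each term separately:
  • 5: e_ss = 5/(1+K_p) with K_p=15/196 → 980/211.
  • 6t: a type-0 system cannot track it, e_ss → ∞.
The unbounded component dominates.

infinity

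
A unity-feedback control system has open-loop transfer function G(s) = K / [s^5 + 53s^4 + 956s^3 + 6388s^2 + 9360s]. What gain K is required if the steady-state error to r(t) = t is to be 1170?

8

The denominator has no term below 9360s — 1 pole at s=0, type 1.
K_v = lim_{s→0} s·G(s) = K / 9360 = (1/9360)·K.
e_ss = 1/K_v = 1170 ⇒ K_v = 1/1170 ⇒ K = (1/1170)/(1/9360) = 8.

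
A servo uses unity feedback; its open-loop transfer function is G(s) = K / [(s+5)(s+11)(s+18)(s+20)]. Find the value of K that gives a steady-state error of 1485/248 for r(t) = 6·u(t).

40

System type = 0 (no poles at s=0).
K_p = lim_{s→0} G(s) = K / (5·11·18·20) = (1/19800)·K.
e_ss = 6/(1 + K_p) = 1485/248 ⇒ 1 + (1/19800)·K = 496/495 ⇒ K = 40.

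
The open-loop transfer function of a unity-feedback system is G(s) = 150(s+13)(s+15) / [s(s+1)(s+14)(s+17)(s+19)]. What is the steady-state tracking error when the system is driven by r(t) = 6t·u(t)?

System type = 1 (one pole at s=0).
K_v = lim_{s→0} s·G(s) = 150·13·15 / (1·14·17·19) = 14625/2261.
e_ss = 6/K_v = 6/(14625/2261) = 4522/4875.

4522/4875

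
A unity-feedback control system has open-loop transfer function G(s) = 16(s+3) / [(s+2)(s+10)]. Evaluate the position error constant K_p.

System type = 0 (no poles at s=0).
K_p = lim_{s→0} G(s) = 16·3 / (2·10) = 2.4.

2.4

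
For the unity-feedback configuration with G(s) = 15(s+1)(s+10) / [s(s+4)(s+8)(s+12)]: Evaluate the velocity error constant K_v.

One free integrator in G(s): this is a type 1 system.
K_v = lim_{s→0} s·G(s) = 15·1·10 / (4·8·12) = 25/64.

25/64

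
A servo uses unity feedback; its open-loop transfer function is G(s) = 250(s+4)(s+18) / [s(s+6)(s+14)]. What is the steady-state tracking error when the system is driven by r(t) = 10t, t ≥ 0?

7/150

System type = 1 (one pole at s=0).
K_v = lim_{s→0} s·G(s) = 250·4·18 / (6·14) = 1500/7.
e_ss = 10/K_v = 10/(1500/7) = 7/150.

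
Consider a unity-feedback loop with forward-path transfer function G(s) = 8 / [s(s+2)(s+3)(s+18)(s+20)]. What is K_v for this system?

1/270

G(s) has one factor of s in the denominator, so the system is type 1.
K_v = lim_{s→0} s·G(s) = 8 / (2·3·18·20) = 1/270.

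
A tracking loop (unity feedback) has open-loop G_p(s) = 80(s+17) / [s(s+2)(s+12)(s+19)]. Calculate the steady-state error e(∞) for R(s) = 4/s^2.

114/85

One free integrator in G_p(s): this is a type 1 system.
K_v = lim_{s→0} s·G_p(s) = 80·17 / (2·12·19) = 170/57.
e_ss = 4/K_v = 4/(170/57) = 114/85.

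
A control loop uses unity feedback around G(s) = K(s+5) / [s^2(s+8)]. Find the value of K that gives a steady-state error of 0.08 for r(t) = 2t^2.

The open loop has two poles at the origin → type 2 system.
K_a = lim_{s→0} s^2·G(s) = K·5 / (8) = 0.625·K.
e_ss = 4/K_a = 0.08 ⇒ K_a = 50 ⇒ K = 50/0.625 = 80.

80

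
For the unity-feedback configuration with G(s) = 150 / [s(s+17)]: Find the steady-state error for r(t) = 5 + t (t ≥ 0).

G(s) has one factor of s in the denominator, so the system is type 1. By superposition:
  • 5: tracked with zero error.
  • t: e_ss = 1/K_v with K_v=150/17 → 17/150.
Total e_ss = 17/150.

17/150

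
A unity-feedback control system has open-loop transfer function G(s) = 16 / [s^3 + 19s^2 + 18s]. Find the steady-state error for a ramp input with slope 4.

Factoring s from the denominator leaves a polynomial with constant term 18, so the system is type 1.
K_v = lim_{s→0} s·G(s) = 16 / 18 = 8/9.
e_ss = 4/K_v = 4/(8/9) = 4.5.

4.5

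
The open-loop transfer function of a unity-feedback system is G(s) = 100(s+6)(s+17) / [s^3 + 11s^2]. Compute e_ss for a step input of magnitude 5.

0

Factoring s^2 from the denominator leaves a polynomial with constant term 11, so the system is type 2.
A type-2 system has K_p = ∞, so it tracks a step input with zero steady-state error.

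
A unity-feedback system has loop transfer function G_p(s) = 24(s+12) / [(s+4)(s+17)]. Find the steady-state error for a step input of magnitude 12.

204/89

The open loop has no poles at the origin → type 0 system.
K_p = lim_{s→0} G_p(s) = 24·12 / (4·17) = 72/17.
e_ss = 12/(1 + K_p) = 12/(89/17) = 204/89.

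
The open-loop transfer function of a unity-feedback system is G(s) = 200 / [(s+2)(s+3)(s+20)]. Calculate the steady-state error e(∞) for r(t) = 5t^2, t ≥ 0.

infinity

G(s) has no factors of s in the denominator, so the system is type 0.
For a type-0 system K_a = 0, so e_ss to a parabolic input is unbounded.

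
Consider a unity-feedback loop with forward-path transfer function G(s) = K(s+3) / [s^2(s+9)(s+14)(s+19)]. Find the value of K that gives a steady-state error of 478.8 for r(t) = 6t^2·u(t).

20

The open loop has two poles at the origin → type 2 system.
K_a = lim_{s→0} s^2·G(s) = K·3 / (9·14·19) = (1/798)·K.
e_ss = 12/K_a = 478.8 ⇒ K_a = 10/399 ⇒ K = (10/399)/(1/798) = 20.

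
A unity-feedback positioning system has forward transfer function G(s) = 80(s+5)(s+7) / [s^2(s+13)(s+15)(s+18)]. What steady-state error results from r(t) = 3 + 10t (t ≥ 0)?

G(s) has two factors of s in the denominator, so the system is type 2. Treating each term separately:
  • 3: tracked with zero error.
  • 10t: tracked with zero error.
Total e_ss = 0.

0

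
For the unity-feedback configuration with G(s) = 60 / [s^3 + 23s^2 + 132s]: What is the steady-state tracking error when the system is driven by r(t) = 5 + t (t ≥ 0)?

2.2

Factoring s from the denominator leaves a polynomial with constant term 132, so the system is type 1. Taking each input component in turn:
  • 5: tracked with zero error.
  • t: e_ss = 1/K_v with K_v=5/11 → 2.2.
Total e_ss = 2.2.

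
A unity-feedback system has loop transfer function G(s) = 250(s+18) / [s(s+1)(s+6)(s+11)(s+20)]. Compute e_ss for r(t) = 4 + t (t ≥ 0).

The open loop has one pole at the origin → type 1 system. Treating each term separately:
  • 4: tracked with zero error.
  • t: e_ss = 1/K_v with K_v=75/22 → 22/75.
Total e_ss = 22/75.

22/75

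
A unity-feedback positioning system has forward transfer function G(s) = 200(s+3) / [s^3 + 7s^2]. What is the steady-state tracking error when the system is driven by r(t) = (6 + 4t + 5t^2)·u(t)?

The denominator has no term below 7s^2 — 2 poles at s=0, type 2. Treating each term separately:
  • 6: tracked with zero error.
  • 4t: tracked with zero error.
  • 5t^2: e_ss = 10/K_a with K_a=600/7 → 7/60.
Total e_ss = 7/60.

7/60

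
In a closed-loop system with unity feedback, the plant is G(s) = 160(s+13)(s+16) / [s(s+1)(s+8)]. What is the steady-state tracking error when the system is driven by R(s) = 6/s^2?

One free integrator in G(s): this is a type 1 system.
K_v = lim_{s→0} s·G(s) = 160·13·16 / (1·8) = 4160.
e_ss = 6/K_v = 6/4160 = 3/2080.

3/2080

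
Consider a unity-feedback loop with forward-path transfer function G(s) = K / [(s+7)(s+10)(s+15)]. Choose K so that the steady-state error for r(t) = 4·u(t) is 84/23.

100

System type = 0 (no poles at s=0).
K_p = lim_{s→0} G(s) = K / (7·10·15) = (1/1050)·K.
e_ss = 4/(1 + K_p) = 84/23 ⇒ 1 + (1/1050)·K = 23/21 ⇒ K = 100.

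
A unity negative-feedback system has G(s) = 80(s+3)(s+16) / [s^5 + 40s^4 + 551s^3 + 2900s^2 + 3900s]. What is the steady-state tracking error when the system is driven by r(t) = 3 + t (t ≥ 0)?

The denominator has no term below 3900s — 1 pole at s=0, type 1. Taking each input component in turn:
  • 3: tracked with zero error.
  • t: e_ss = 1/K_v with K_v=64/65 → 65/64.
Total e_ss = 65/64.

65/64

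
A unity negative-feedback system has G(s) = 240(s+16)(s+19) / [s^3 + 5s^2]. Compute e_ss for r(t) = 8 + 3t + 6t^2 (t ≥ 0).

1/1216

The denominator has no term below 5s^2 — 2 poles at s=0, type 2. By superposition:
  • 8: tracked with zero error.
  • 3t: tracked with zero error.
  • 6t^2: e_ss = 12/K_a with K_a=14592 → 1/1216.
Total e_ss = 1/1216.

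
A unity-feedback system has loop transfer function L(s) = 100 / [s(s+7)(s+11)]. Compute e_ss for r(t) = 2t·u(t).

One free integrator in L(s): this is a type 1 system.
K_v = lim_{s→0} s·L(s) = 100 / (7·11) = 100/77.
e_ss = 2/K_v = 2/(100/77) = 1.54.

1.54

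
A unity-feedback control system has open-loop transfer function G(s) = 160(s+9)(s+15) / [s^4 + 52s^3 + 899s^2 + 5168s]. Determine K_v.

1350/323

The denominator has no term below 5168s — 1 pole at s=0, type 1.
K_v = lim_{s→0} s·G(s) = 160·9·15 / 5168 = 1350/323.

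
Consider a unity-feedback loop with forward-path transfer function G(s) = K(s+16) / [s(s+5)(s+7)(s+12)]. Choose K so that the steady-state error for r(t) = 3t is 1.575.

One free integrator in G(s): this is a type 1 system.
K_v = lim_{s→0} s·G(s) = K·16 / (5·7·12) = (4/105)·K.
e_ss = 3/K_v = 1.575 ⇒ K_v = 40/21 ⇒ K = (40/21)/(4/105) = 50.

50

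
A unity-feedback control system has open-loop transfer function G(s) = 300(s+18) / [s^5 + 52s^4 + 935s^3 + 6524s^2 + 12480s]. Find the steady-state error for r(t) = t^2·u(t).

The denominator has no term below 12480s — 1 pole at s=0, type 1.
For a type-1 system K_a = 0, so e_ss to a parabolic input is unbounded.

infinity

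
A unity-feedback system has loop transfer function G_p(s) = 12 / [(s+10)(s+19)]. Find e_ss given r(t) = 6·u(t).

No free integrators in G_p(s): this is a type 0 system.
K_p = lim_{s→0} G_p(s) = 12 / (10·19) = 6/95.
e_ss = 6/(1 + K_p) = 6/(101/95) = 570/101.

570/101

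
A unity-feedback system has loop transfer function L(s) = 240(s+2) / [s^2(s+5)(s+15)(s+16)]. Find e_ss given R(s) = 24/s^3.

60

L(s) has two factors of s in the denominator, so the system is type 2.
K_a = lim_{s→0} s^2·L(s) = 240·2 / (5·15·16) = 0.4.
r(t) = 12t^2 gives R(s) = 24/s^3.
e_ss = 24/K_a = 24/0.4 = 60.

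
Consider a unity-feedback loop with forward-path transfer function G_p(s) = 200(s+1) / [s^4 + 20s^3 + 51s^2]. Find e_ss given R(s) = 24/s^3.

6.12

Factoring s^2 from the denominator leaves a polynomial with constant term 51, so the system is type 2.
K_a = lim_{s→0} s^2·G_p(s) = 200·1 / 51 = 200/51.
r(t) = 12t^2 gives R(s) = 24/s^3.
e_ss = 24/K_a = 24/(200/51) = 6.12.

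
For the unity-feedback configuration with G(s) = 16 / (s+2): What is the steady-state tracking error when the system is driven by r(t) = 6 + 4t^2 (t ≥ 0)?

infinity

G(s) has no factors of s in the denominator, so the system is type 0. By superposition:
  • 6: e_ss = 6/(1+K_p) with K_p=8 → 2/3.
  • 4t^2: a type-0 system cannot track it, e_ss → ∞.
The unbounded component dominates.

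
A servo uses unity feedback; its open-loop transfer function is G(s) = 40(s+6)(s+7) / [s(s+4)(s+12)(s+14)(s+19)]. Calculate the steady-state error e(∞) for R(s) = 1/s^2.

System type = 1 (one pole at s=0).
K_v = lim_{s→0} s·G(s) = 40·6·7 / (4·12·14·19) = 5/38.
e_ss = 1/K_v = 1/(5/38) = 7.6.

7.6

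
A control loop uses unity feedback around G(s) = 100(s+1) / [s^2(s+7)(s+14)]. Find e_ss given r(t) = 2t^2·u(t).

3.92

Two free integrators in G(s): this is a type 2 system.
K_a = lim_{s→0} s^2·G(s) = 100·1 / (7·14) = 50/49.
r(t) = 2t^2 gives R(s) = 4/s^3.
e_ss = 4/K_a = 4/(50/49) = 3.92.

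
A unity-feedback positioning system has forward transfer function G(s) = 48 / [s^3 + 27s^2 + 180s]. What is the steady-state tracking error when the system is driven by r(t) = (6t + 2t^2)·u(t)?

infinity

Factoring s from the denominator leaves a polynomial with constant term 180, so the system is type 1. Taking each input component in turn:
  • 6t: e_ss = 6/K_v with K_v=4/15 → 22.5.
  • 2t^2: a type-1 system cannot track it, e_ss → ∞.
The unbounded component dominates.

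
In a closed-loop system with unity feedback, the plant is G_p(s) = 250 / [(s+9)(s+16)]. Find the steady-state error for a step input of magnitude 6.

432/197

No free integrators in G_p(s): this is a type 0 system.
K_p = lim_{s→0} G_p(s) = 250 / (9·16) = 125/72.
e_ss = 6/(1 + K_p) = 6/(197/72) = 432/197.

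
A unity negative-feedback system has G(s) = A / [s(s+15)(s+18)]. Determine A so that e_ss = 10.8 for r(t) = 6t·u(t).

One free integrator in G(s): this is a type 1 system.
K_v = lim_{s→0} s·G(s) = A / (15·18) = (1/270)·A.
e_ss = 6/K_v = 10.8 ⇒ K_v = 5/9 ⇒ A = (5/9)/(1/270) = 150.

150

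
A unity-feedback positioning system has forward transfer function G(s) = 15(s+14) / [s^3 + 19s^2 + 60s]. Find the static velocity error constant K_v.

Lowest-order denominator term is 60s, so the open loop has 1 pole at the origin → type 1 system.
K_v = lim_{s→0} s·G(s) = 15·14 / 60 = 3.5.

3.5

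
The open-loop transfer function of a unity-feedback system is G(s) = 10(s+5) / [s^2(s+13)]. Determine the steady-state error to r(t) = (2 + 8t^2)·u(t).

4.16

Two free integrators in G(s): this is a type 2 system. By superposition:
  • 2: tracked with zero error.
  • 8t^2: e_ss = 16/K_a with K_a=50/13 → 4.16.
Total e_ss = 4.16.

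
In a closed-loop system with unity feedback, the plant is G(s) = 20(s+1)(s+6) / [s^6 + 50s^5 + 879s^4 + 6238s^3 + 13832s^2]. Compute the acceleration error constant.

The denominator has no term below 13832s^2 — 2 poles at s=0, type 2.
K_a = lim_{s→0} s^2·G(s) = 20·1·6 / 13832 = 15/1729.

15/1729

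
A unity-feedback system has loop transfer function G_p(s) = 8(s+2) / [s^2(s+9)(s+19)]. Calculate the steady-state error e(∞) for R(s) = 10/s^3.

The open loop has two poles at the origin → type 2 system.
K_a = lim_{s→0} s^2·G_p(s) = 8·2 / (9·19) = 16/171.
r(t) = 5t^2 gives R(s) = 10/s^3.
e_ss = 10/K_a = 10/(16/171) = 106.875.

106.875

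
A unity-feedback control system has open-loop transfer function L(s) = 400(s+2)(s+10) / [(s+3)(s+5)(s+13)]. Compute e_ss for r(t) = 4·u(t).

156/1639

L(s) has no factors of s in the denominator, so the system is type 0.
K_p = lim_{s→0} L(s) = 400·2·10 / (3·5·13) = 1600/39.
e_ss = 4/(1 + K_p) = 4/(1639/39) = 156/1639.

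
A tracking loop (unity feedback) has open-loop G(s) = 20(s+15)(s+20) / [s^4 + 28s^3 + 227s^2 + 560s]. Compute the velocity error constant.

The denominator has no term below 560s — 1 pole at s=0, type 1.
K_v = lim_{s→0} s·G(s) = 20·15·20 / 560 = 75/7.

75/7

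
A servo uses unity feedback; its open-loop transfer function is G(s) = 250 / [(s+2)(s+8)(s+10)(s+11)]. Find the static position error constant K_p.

System type = 0 (no poles at s=0).
K_p = lim_{s→0} G(s) = 250 / (2·8·10·11) = 25/176.

25/176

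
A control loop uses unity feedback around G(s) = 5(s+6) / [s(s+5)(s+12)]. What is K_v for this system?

One free integrator in G(s): this is a type 1 system.
K_v = lim_{s→0} s·G(s) = 5·6 / (5·12) = 0.5.

0.5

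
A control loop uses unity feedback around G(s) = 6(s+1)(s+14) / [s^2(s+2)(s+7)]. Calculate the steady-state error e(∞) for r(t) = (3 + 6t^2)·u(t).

G(s) has two factors of s in the denominator, so the system is type 2. By superposition:
  • 3: tracked with zero error.
  • 6t^2: e_ss = 12/K_a with K_a=6 → 2.
Total e_ss = 2.

2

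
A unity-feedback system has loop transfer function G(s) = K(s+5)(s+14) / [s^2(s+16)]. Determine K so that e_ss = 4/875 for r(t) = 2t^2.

200

System type = 2 (two poles at s=0).
K_a = lim_{s→0} s^2·G(s) = K·5·14 / (16) = 4.375·K.
e_ss = 4/K_a = 4/875 ⇒ K_a = 875 ⇒ K = 875/4.375 = 200.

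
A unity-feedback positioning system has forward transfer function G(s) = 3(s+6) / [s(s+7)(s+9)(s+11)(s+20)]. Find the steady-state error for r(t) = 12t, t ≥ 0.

9240

G(s) has one factor of s in the denominator, so the system is type 1.
K_v = lim_{s→0} s·G(s) = 3·6 / (7·9·11·20) = 1/770.
e_ss = 12/K_v = 12/(1/770) = 9240.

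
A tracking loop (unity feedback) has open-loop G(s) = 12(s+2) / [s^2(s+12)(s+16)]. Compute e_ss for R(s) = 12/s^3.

96

Two free integrators in G(s): this is a type 2 system.
K_a = lim_{s→0} s^2·G(s) = 12·2 / (12·16) = 0.125.
r(t) = 6t^2 gives R(s) = 12/s^3.
e_ss = 12/K_a = 12/0.125 = 96.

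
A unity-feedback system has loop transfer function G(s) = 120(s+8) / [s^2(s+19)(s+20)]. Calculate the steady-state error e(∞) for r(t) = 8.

Two free integrators in G(s): this is a type 2 system.
K_p = ∞ for a type-2 system; e_ss to a step is zero.

0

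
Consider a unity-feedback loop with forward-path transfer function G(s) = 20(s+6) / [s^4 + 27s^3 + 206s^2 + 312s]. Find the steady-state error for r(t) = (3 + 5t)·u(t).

Lowest-order denominator term is 312s, so the open loop has 1 pole at the origin → type 1 system. By superposition:
  • 3: tracked with zero error.
  • 5t: e_ss = 5/K_v with K_v=5/13 → 13.
Total e_ss = 13.

13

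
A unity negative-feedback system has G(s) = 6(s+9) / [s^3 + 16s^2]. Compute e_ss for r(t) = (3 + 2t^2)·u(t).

32/27

Lowest-order denominator term is 16s^2, so the open loop has 2 poles at the origin → type 2 system. Taking each input component in turn:
  • 3: tracked with zero error.
  • 2t^2: e_ss = 4/K_a with K_a=3.375 → 32/27.
Total e_ss = 32/27.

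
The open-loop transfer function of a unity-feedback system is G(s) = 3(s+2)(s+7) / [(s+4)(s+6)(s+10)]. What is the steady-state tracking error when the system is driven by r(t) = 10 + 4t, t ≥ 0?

infinity

The open loop has no poles at the origin → type 0 system. By superposition:
  • 10: e_ss = 10/(1+K_p) with K_p=0.175 → 400/47.
  • 4t: a type-0 system cannot track it, e_ss → ∞.
The unbounded component dominates.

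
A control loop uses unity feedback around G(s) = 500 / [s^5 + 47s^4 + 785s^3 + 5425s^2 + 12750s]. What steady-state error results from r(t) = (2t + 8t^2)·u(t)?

The denominator has no term below 12750s — 1 pole at s=0, type 1. Taking each input component in turn:
  • 2t: e_ss = 2/K_v with K_v=2/51 → 51.
  • 8t^2: a type-1 system cannot track it, e_ss → ∞.
The unbounded component dominates.

infinity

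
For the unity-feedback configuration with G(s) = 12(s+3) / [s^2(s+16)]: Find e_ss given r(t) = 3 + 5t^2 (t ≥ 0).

G(s) has two factors of s in the denominator, so the system is type 2. Taking each input component in turn:
  • 3: tracked with zero error.
  • 5t^2: e_ss = 10/K_a with K_a=2.25 → 40/9.
Total e_ss = 40/9.

40/9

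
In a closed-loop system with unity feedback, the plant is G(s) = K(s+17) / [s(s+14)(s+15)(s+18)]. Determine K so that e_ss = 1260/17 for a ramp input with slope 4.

12

System type = 1 (one pole at s=0).
K_v = lim_{s→0} s·G(s) = K·17 / (14·15·18) = (17/3780)·K.
e_ss = 4/K_v = 1260/17 ⇒ K_v = 17/315 ⇒ K = (17/315)/(17/3780) = 12.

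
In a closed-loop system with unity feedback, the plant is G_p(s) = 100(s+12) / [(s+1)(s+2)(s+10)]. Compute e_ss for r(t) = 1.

No free integrators in G_p(s): this is a type 0 system.
K_p = lim_{s→0} G_p(s) = 100·12 / (1·2·10) = 60.
e_ss = 1/(1 + K_p) = 1/61.

1/61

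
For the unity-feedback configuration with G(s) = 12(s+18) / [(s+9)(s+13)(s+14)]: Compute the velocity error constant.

0

G(s) has no factors of s in the denominator, so the system is type 0.
K_v = lim_{s→0} s·G(s) = 0 (the extra factor of s kills the finite limit).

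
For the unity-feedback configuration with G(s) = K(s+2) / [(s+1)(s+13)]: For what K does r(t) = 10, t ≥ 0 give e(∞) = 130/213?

100

The open loop has no poles at the origin → type 0 system.
K_p = lim_{s→0} G(s) = K·2 / (1·13) = (2/13)·K.
e_ss = 10/(1 + K_p) = 130/213 ⇒ 1 + (2/13)·K = 213/13 ⇒ K = 100.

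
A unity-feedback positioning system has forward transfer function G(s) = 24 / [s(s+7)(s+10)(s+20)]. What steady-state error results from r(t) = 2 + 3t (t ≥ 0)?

System type = 1 (one pole at s=0). By superposition:
  • 2: tracked with zero error.
  • 3t: e_ss = 3/K_v with K_v=3/175 → 175.
Total e_ss = 175.

175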